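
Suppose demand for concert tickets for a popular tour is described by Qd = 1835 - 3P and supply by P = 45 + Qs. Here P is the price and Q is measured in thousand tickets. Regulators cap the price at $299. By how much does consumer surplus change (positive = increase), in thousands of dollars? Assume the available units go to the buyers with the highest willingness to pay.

38560.5

Rearranging supply gives Qs = P - 45. In a free market, 1835 - 3P = P - 45 gives the equilibrium P* = 470, Q* = 425.
Since 299 < 470, the ceiling is binding.
At P = 299: Qd = 1835 - 3·299 = 938 and Qs = 299 - 45 = 254.
Consumer surplus without the control is ½ · (1835/3 - 470) · 425 = 180625/6.
With the ceiling, 254 units are sold at 299 (assume they go to the highest-value buyers). The demand price at Q = 254 is 527, so CS = ½ · [(1835/3 - 299) + (527 - 299)] · 254 = 205994/3.
Change in consumer surplus = 205994/3 - 180625/6 = 38560.5.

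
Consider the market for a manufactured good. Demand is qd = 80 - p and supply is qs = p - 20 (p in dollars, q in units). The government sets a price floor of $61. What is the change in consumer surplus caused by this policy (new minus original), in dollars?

In a free market, 80 - p = p - 20 gives the equilibrium p* = 50, q* = 30.
The floor of 61 is above the equilibrium price 50, so it binds.
At p = 61: qd = 80 - 61 = 19 and qs = 61 - 20 = 41.
Consumer surplus without the control is ½ · (80 - 50) · 30 = 450.
With the floor, consumers buy 19 units at 61, so CS = ½ · (80 - 61) · 19 = 180.5.
Change in consumer surplus = 180.5 - 450 = -269.5.

-269.5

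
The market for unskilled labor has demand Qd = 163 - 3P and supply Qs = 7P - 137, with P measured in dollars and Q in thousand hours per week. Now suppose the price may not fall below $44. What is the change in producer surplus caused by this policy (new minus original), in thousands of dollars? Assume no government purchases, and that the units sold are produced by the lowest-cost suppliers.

308

In a free market, 163 - 3P = 7P - 137 gives the equilibrium P* = 30, Q* = 73.
Because the floor (44) lies above the market-clearing price, it is binding.
At P = 44: Qd = 163 - 3·44 = 31 and Qs = 7·44 - 137 = 171.
Producer surplus without the control is ½ · (30 - 137/7) · 73 = 5329/14.
With the floor, 31 units are sold at 44. The supply price at Q = 31 is 24, so PS = ½ · [(44 - 137/7) + (44 - 24)] · 31 = 9641/14.
Change in producer surplus = 9641/14 - 5329/14 = 308.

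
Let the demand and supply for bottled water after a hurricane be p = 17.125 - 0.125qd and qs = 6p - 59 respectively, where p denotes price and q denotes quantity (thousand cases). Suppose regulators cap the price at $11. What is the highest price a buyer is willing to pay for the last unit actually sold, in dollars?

16.25

Rearranging demand gives qd = 137 - 8p. In a free market, 137 - 8p = 6p - 59 gives the equilibrium p* = 14, q* = 25.
The ceiling of 11 is below the equilibrium price 14, so it binds.
At p = 11: qd = 137 - 8·11 = 49 and qs = 6·11 - 59 = 7.
Only 7 units reach the market. On the demand curve, the marginal buyer's willingness to pay at q = 7 is (137 - 7)/8 = 16.25.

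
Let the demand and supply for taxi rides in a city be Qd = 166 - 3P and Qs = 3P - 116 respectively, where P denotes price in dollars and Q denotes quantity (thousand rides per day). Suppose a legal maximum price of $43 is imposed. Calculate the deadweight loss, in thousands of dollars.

In a free market, 166 - 3P = 3P - 116 gives the equilibrium P* = 47, Q* = 25.
Because the ceiling (43) lies below the market-clearing price, it is binding.
At P = 43: Qd = 166 - 3·43 = 37 and Qs = 3·43 - 116 = 13.
Quantity traded falls to 13. At Q = 13 the demand price is (166 - 13)/3 = 51 and the supply price is (116 + 13)/3 = 43.
Deadweight loss = ½ · (51 - 43) · (25 - 13) = ½ · 8 · 12 = 48.

48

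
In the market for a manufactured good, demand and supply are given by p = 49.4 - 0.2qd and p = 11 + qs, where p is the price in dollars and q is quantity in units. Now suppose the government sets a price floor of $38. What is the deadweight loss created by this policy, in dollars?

Rearranging demand gives qd = 247 - 5p; rearranging supply gives qs = p - 11. Setting quantity demanded equal to quantity supplied, 247 - 5p = p - 11, gives p* = 43 and q* = 32.
Since 38 is below p* = 43, the floor does not bind and the free-market outcome prevails.
Since the control does not bind, no trades are prevented and deadweight loss is zero.

0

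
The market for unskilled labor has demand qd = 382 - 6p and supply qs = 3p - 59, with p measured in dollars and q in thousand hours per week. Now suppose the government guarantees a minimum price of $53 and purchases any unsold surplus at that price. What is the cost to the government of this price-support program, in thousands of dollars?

1908

Equilibrium: 382 - 6p = 3p - 59, so 441 = 9p and p* = 49, q* = 88.
Because the floor (53) lies above the market-clearing price, it is binding.
At p = 53: qd = 382 - 6·53 = 64 and qs = 3·53 - 59 = 100.
Surplus = qs - qd = 36.
Government expenditure = surplus × support price = 36 × 53 = 1908.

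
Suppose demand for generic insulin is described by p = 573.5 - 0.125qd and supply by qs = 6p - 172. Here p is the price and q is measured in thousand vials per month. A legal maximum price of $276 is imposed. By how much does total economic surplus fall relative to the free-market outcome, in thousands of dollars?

Rearranging demand gives qd = 4588 - 8p. Setting quantity demanded equal to quantity supplied, 4588 - 8p = 6p - 172, gives p* = 340 and q* = 1868.
The ceiling of 276 is below the equilibrium price 340, so it binds.
At p = 276: qd = 4588 - 8·276 = 2380 and qs = 6·276 - 172 = 1484.
Quantity traded falls to 1484. At q = 1484 the demand price is (4588 - 1484)/8 = 388 and the supply price is (172 + 1484)/6 = 276.
Deadweight loss = ½ · (388 - 276) · (1868 - 1484) = ½ · 112 · 384 = 21504.

21504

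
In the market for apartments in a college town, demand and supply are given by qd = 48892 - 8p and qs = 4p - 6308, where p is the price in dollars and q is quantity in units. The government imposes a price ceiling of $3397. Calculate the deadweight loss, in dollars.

Without the control the market clears where 48892 - 8p = 4p - 6308, i.e. p* = 4600 and q* = 12092.
Because the ceiling (3397) lies below the market-clearing price, it is binding.
At p = 3397: qd = 48892 - 8·3397 = 21716 and qs = 4·3397 - 6308 = 7280.
Quantity traded falls to 7280. At q = 7280 the demand price is (48892 - 7280)/8 = 5201.5 and the supply price is (6308 + 7280)/4 = 3397.
Deadweight loss = ½ · (5201.5 - 3397) · (12092 - 7280) = ½ · 1804.5 · 4812 = 4341627.

4341627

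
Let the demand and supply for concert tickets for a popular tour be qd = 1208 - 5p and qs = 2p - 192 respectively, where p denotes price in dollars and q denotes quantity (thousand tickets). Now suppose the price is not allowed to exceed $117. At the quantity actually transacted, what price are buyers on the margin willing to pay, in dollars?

233.2

Without the control the market clears where 1208 - 5p = 2p - 192, i.e. p* = 200 and q* = 208.
The ceiling of 117 is below the equilibrium price 200, so it binds.
At p = 117: qd = 1208 - 5·117 = 623 and qs = 2·117 - 192 = 42.
Only 42 units reach the market. On the demand curve, the marginal buyer's willingness to pay at q = 42 is (1208 - 42)/5 = 233.2.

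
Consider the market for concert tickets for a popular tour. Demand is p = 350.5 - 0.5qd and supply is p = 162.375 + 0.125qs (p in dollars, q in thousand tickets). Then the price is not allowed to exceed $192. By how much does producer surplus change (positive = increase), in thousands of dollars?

-2152

Rearranging demand gives qd = 701 - 2p; rearranging supply gives qs = 8p - 1299. Setting quantity demanded equal to quantity supplied, 701 - 2p = 8p - 1299, gives p* = 200 and q* = 301.
Since 192 < 200, the ceiling is binding.
At p = 192: qd = 701 - 2·192 = 317 and qs = 8·192 - 1299 = 237.
Producer surplus without the control is ½ · (200 - 162.375) · 301 = 5662.5625.
With the ceiling, producers sell 237 units at 192, so PS = ½ · (192 - 162.375) · 237 = 3510.5625.
Change in producer surplus = 3510.5625 - 5662.5625 = -2152.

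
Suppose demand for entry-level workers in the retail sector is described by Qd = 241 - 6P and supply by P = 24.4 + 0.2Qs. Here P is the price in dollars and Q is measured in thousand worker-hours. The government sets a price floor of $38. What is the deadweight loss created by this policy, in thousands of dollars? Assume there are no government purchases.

165

Rearranging supply gives Qs = 5P - 122. In a free market, 241 - 6P = 5P - 122 gives the equilibrium P* = 33, Q* = 43.
Since 38 > 33, the floor is binding.
At P = 38: Qd = 241 - 6·38 = 13 and Qs = 5·38 - 122 = 68.
Quantity traded falls to 13. At Q = 13 the demand price is (241 - 13)/6 = 38 and the supply price is (122 + 13)/5 = 27.
Deadweight loss = ½ · (38 - 27) · (43 - 13) = ½ · 11 · 30 = 165.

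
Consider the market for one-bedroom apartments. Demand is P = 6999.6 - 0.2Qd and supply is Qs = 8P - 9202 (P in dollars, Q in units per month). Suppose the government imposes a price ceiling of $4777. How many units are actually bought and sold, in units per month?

17998

Rearranging demand gives Qd = 34998 - 5P. Setting quantity demanded equal to quantity supplied, 34998 - 5P = 8P - 9202, gives P* = 3400 and Q* = 17998.
The ceiling of 4777 is above the equilibrium price 3400, so it is not binding; the market clears at P* = 3400, Q* = 17998.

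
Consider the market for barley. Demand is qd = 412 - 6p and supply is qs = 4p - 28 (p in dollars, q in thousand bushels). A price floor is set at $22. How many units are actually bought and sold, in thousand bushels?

148

In a free market, 412 - 6p = 4p - 28 gives the equilibrium p* = 44, q* = 148.
The floor of 22 is below the equilibrium price 44, so it is not binding; the market clears at p* = 44, q* = 148.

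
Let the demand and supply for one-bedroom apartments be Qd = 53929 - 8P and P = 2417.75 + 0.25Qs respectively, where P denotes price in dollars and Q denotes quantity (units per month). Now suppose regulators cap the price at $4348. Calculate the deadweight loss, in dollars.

Rearranging supply gives Qs = 4P - 9671. Without the control the market clears where 53929 - 8P = 4P - 9671, i.e. P* = 5300 and Q* = 11529.
Since 4348 < 5300, the ceiling is binding.
At P = 4348: Qd = 53929 - 8·4348 = 19145 and Qs = 4·4348 - 9671 = 7721.
Quantity traded falls to 7721. At Q = 7721 the demand price is (53929 - 7721)/8 = 5776 and the supply price is (9671 + 7721)/4 = 4348.
Deadweight loss = ½ · (5776 - 4348) · (11529 - 7721) = ½ · 1428 · 3808 = 2718912.

2718912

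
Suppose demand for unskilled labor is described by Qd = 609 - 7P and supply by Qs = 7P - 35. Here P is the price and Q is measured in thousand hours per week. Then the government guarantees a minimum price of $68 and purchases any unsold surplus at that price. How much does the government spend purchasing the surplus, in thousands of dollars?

Setting quantity demanded equal to quantity supplied, 609 - 7P = 7P - 35, gives P* = 46 and Q* = 287.
Because the floor (68) lies above the market-clearing price, it is binding.
At P = 68: Qd = 609 - 7·68 = 133 and Qs = 7·68 - 35 = 441.
Surplus = Qs - Qd = 308.
Government expenditure = surplus × support price = 308 × 68 = 20944.

20944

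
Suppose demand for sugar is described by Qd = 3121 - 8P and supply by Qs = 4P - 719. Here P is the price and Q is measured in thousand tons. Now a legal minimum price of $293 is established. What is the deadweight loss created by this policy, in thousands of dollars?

0

Setting quantity demanded equal to quantity supplied, 3121 - 8P = 4P - 719, gives P* = 320 and Q* = 561.
Since 293 is below P* = 320, the floor does not bind and the free-market outcome prevails.
Since the control does not bind, no trades are prevented and deadweight loss is zero.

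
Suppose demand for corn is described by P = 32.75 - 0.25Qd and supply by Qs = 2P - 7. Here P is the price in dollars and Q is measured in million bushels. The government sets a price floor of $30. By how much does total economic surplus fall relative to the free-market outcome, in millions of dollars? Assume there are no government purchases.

Rearranging demand gives Qd = 131 - 4P. Without the control the market clears where 131 - 4P = 2P - 7, i.e. P* = 23 and Q* = 39.
Because the floor (30) lies above the market-clearing price, it is binding.
At P = 30: Qd = 131 - 4·30 = 11 and Qs = 2·30 - 7 = 53.
Quantity traded falls to 11. At Q = 11 the demand price is (131 - 11)/4 = 30 and the supply price is (7 + 11)/2 = 9.
Deadweight loss = ½ · (30 - 9) · (39 - 11) = ½ · 21 · 28 = 294.

294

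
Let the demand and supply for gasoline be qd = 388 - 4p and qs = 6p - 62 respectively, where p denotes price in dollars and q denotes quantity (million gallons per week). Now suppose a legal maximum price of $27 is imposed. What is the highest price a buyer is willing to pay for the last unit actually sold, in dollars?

Setting quantity demanded equal to quantity supplied, 388 - 4p = 6p - 62, gives p* = 45 and q* = 208.
The ceiling of 27 is below the equilibrium price 45, so it binds.
At p = 27: qd = 388 - 4·27 = 280 and qs = 6·27 - 62 = 100.
Only 100 units reach the market. On the demand curve, the marginal buyer's willingness to pay at q = 100 is (388 - 100)/4 = 72.

72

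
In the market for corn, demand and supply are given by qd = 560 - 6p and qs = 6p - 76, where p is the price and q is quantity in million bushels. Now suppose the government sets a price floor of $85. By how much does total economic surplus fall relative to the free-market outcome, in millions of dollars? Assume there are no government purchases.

6144

Without the control the market clears where 560 - 6p = 6p - 76, i.e. p* = 53 and q* = 242.
The floor of 85 is above the equilibrium price 53, so it binds.
At p = 85: qd = 560 - 6·85 = 50 and qs = 6·85 - 76 = 434.
Quantity traded falls to 50. At q = 50 the demand price is (560 - 50)/6 = 85 and the supply price is (76 + 50)/6 = 21.
Deadweight loss = ½ · (85 - 21) · (242 - 50) = ½ · 64 · 192 = 6144.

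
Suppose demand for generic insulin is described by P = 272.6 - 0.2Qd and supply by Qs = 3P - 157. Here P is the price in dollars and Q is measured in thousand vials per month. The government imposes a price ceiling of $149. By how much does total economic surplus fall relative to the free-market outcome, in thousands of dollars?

4034.4

Rearranging demand gives Qd = 1363 - 5P. Equilibrium: 1363 - 5P = 3P - 157, so 1520 = 8P and P* = 190, Q* = 413.
Since 149 < 190, the ceiling is binding.
At P = 149: Qd = 1363 - 5·149 = 618 and Qs = 3·149 - 157 = 290.
Quantity traded falls to 290. At Q = 290 the demand price is (1363 - 290)/5 = 214.6 and the supply price is (157 + 290)/3 = 149.
Deadweight loss = ½ · (214.6 - 149) · (413 - 290) = ½ · 65.6 · 123 = 4034.4.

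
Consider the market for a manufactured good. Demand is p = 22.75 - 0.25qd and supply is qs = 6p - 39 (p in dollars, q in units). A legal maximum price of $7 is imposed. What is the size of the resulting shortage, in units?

60

Rearranging demand gives qd = 91 - 4p. Without the control the market clears where 91 - 4p = 6p - 39, i.e. p* = 13 and q* = 39.
The ceiling of 7 is below the equilibrium price 13, so it binds.
At p = 7: qd = 91 - 4·7 = 63 and qs = 6·7 - 39 = 3.
Shortage = qd - qs = 63 - 3 = 60.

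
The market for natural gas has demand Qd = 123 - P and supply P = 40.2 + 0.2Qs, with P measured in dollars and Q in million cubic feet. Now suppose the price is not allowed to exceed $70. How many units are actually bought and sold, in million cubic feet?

Rearranging supply gives Qs = 5P - 201. Equilibrium: 123 - P = 5P - 201, so 324 = 6P and P* = 54, Q* = 69.
The ceiling of 70 is above the equilibrium price 54, so it is not binding; the market clears at P* = 54, Q* = 69.

69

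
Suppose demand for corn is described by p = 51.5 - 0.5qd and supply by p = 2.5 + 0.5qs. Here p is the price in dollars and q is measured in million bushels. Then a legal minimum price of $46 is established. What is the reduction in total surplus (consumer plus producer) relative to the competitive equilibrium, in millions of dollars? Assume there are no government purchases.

722

Rearranging demand gives qd = 103 - 2p; rearranging supply gives qs = 2p - 5. Setting quantity demanded equal to quantity supplied, 103 - 2p = 2p - 5, gives p* = 27 and q* = 49.
Since 46 > 27, the floor is binding.
At p = 46: qd = 103 - 2·46 = 11 and qs = 2·46 - 5 = 87.
Quantity traded falls to 11. At q = 11 the demand price is (103 - 11)/2 = 46 and the supply price is (5 + 11)/2 = 8.
Deadweight loss = ½ · (46 - 8) · (49 - 11) = ½ · 38 · 38 = 722.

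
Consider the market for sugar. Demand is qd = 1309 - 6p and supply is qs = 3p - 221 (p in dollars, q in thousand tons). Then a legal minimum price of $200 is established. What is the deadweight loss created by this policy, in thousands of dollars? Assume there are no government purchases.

8100

Without the control the market clears where 1309 - 6p = 3p - 221, i.e. p* = 170 and q* = 289.
Since 200 > 170, the floor is binding.
At p = 200: qd = 1309 - 6·200 = 109 and qs = 3·200 - 221 = 379.
Quantity traded falls to 109. At q = 109 the demand price is (1309 - 109)/6 = 200 and the supply price is (221 + 109)/3 = 110.
Deadweight loss = ½ · (200 - 110) · (289 - 109) = ½ · 90 · 180 = 8100.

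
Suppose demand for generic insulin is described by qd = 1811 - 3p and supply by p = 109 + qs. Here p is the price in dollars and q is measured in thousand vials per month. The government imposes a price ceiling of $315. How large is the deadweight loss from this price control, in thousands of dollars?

Rearranging supply gives qs = p - 109. Setting quantity demanded equal to quantity supplied, 1811 - 3p = p - 109, gives p* = 480 and q* = 371.
The ceiling of 315 is below the equilibrium price 480, so it binds.
At p = 315: qd = 1811 - 3·315 = 866 and qs = 315 - 109 = 206.
Quantity traded falls to 206. At q = 206 the demand price is (1811 - 206)/3 = 535 and the supply price is 109 + 206 = 315.
Deadweight loss = ½ · (535 - 315) · (371 - 206) = ½ · 220 · 165 = 18150.

18150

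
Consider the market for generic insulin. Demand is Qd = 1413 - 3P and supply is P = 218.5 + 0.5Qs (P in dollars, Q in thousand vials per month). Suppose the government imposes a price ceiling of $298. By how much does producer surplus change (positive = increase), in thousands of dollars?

-16632

Rearranging supply gives Qs = 2P - 437. Setting quantity demanded equal to quantity supplied, 1413 - 3P = 2P - 437, gives P* = 370 and Q* = 303.
Because the ceiling (298) lies below the market-clearing price, it is binding.
At P = 298: Qd = 1413 - 3·298 = 519 and Qs = 2·298 - 437 = 159.
Producer surplus without the control is ½ · (370 - 218.5) · 303 = 22952.25.
With the ceiling, producers sell 159 units at 298, so PS = ½ · (298 - 218.5) · 159 = 6320.25.
Change in producer surplus = 6320.25 - 22952.25 = -16632.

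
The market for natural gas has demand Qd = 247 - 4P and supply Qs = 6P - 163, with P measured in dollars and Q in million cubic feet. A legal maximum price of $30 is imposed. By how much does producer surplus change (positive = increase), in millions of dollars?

In a free market, 247 - 4P = 6P - 163 gives the equilibrium P* = 41, Q* = 83.
The ceiling of 30 is below the equilibrium price 41, so it binds.
At P = 30: Qd = 247 - 4·30 = 127 and Qs = 6·30 - 163 = 17.
Producer surplus without the control is ½ · (41 - 163/6) · 83 = 6889/12.
With the ceiling, producers sell 17 units at 30, so PS = ½ · (30 - 163/6) · 17 = 289/12.
Change in producer surplus = 289/12 - 6889/12 = -550.

-550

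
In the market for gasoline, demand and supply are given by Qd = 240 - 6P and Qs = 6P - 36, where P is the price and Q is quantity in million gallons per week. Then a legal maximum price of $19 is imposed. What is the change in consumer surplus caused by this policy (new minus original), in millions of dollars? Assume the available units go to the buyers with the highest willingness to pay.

Without the control the market clears where 240 - 6P = 6P - 36, i.e. P* = 23 and Q* = 102.
The ceiling of 19 is below the equilibrium price 23, so it binds.
At P = 19: Qd = 240 - 6·19 = 126 and Qs = 6·19 - 36 = 78.
Consumer surplus without the control is ½ · (40 - 23) · 102 = 867.
With the ceiling, 78 units are sold at 19 (assume they go to the highest-value buyers). The demand price at Q = 78 is 27, so CS = ½ · [(40 - 19) + (27 - 19)] · 78 = 1131.
Change in consumer surplus = 1131 - 867 = 264.

264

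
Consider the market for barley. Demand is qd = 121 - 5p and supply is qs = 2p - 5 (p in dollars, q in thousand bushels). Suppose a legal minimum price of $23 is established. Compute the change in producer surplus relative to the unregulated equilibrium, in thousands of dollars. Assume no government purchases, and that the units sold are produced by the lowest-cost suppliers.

Equilibrium: 121 - 5p = 2p - 5, so 126 = 7p and p* = 18, q* = 31.
Since 23 > 18, the floor is binding.
At p = 23: qd = 121 - 5·23 = 6 and qs = 2·23 - 5 = 41.
Producer surplus without the control is ½ · (18 - 2.5) · 31 = 240.25.
With the floor, 6 units are sold at 23. The supply price at q = 6 is 5.5, so PS = ½ · [(23 - 2.5) + (23 - 5.5)] · 6 = 114.
Change in producer surplus = 114 - 240.25 = -126.25.

-126.25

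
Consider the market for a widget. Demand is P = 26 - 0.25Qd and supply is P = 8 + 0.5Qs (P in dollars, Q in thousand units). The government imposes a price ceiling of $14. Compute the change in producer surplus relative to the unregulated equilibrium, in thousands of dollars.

Rearranging demand gives Qd = 104 - 4P; rearranging supply gives Qs = 2P - 16. Equilibrium: 104 - 4P = 2P - 16, so 120 = 6P and P* = 20, Q* = 24.
The ceiling of 14 is below the equilibrium price 20, so it binds.
At P = 14: Qd = 104 - 4·14 = 48 and Qs = 2·14 - 16 = 12.
Producer surplus without the control is ½ · (20 - 8) · 24 = 144.
With the ceiling, producers sell 12 units at 14, so PS = ½ · (14 - 8) · 12 = 36.
Change in producer surplus = 36 - 144 = -108.

-108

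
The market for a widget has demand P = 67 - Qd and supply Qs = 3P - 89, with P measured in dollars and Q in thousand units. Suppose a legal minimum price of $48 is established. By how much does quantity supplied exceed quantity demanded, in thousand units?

Rearranging demand gives Qd = 67 - P. Without the control the market clears where 67 - P = 3P - 89, i.e. P* = 39 and Q* = 28.
Because the floor (48) lies above the market-clearing price, it is binding.
At P = 48: Qd = 67 - 48 = 19 and Qs = 3·48 - 89 = 55.
Surplus = Qs - Qd = 55 - 19 = 36.

36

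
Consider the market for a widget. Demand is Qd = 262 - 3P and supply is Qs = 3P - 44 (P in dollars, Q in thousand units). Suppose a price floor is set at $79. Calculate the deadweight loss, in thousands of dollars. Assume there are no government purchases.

2352

Equilibrium: 262 - 3P = 3P - 44, so 306 = 6P and P* = 51, Q* = 109.
The floor of 79 is above the equilibrium price 51, so it binds.
At P = 79: Qd = 262 - 3·79 = 25 and Qs = 3·79 - 44 = 193.
Quantity traded falls to 25. At Q = 25 the demand price is (262 - 25)/3 = 79 and the supply price is (44 + 25)/3 = 23.
Deadweight loss = ½ · (79 - 23) · (109 - 25) = ½ · 56 · 84 = 2352.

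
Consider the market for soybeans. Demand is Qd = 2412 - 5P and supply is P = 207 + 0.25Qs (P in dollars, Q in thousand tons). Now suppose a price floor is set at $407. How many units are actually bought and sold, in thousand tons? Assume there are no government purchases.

Rearranging supply gives Qs = 4P - 828. Equilibrium: 2412 - 5P = 4P - 828, so 3240 = 9P and P* = 360, Q* = 612.
Because the floor (407) lies above the market-clearing price, it is binding.
At P = 407: Qd = 2412 - 5·407 = 377 and Qs = 4·407 - 828 = 800.
The quantity actually transacted is the short side, demand: 377.

377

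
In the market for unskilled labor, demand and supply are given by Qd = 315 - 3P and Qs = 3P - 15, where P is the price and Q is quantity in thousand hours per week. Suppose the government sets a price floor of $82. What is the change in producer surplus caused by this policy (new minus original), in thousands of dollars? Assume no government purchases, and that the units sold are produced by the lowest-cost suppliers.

Equilibrium: 315 - 3P = 3P - 15, so 330 = 6P and P* = 55, Q* = 150.
Since 82 > 55, the floor is binding.
At P = 82: Qd = 315 - 3·82 = 69 and Qs = 3·82 - 15 = 231.
Producer surplus without the control is ½ · (55 - 5) · 150 = 3750.
With the floor, 69 units are sold at 82. The supply price at Q = 69 is 28, so PS = ½ · [(82 - 5) + (82 - 28)] · 69 = 4519.5.
Change in producer surplus = 4519.5 - 3750 = 769.5.

769.5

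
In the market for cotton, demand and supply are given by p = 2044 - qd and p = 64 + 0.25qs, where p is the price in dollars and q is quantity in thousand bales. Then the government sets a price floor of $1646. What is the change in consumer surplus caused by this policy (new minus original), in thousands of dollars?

-1175326

Rearranging demand gives qd = 2044 - p; rearranging supply gives qs = 4p - 256. Without the control the market clears where 2044 - p = 4p - 256, i.e. p* = 460 and q* = 1584.
Because the floor (1646) lies above the market-clearing price, it is binding.
At p = 1646: qd = 2044 - 1646 = 398 and qs = 4·1646 - 256 = 6328.
Consumer surplus without the control is ½ · (2044 - 460) · 1584 = 1254528.
With the floor, consumers buy 398 units at 1646, so CS = ½ · (2044 - 1646) · 398 = 79202.
Change in consumer surplus = 79202 - 1254528 = -1175326.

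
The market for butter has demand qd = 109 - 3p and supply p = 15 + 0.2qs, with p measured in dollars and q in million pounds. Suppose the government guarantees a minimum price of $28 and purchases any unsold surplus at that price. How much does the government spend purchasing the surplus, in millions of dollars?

1120

Rearranging supply gives qs = 5p - 75. Setting quantity demanded equal to quantity supplied, 109 - 3p = 5p - 75, gives p* = 23 and q* = 40.
The floor of 28 is above the equilibrium price 23, so it binds.
At p = 28: qd = 109 - 3·28 = 25 and qs = 5·28 - 75 = 65.
Surplus = qs - qd = 40.
Government expenditure = surplus × support price = 40 × 28 = 1120.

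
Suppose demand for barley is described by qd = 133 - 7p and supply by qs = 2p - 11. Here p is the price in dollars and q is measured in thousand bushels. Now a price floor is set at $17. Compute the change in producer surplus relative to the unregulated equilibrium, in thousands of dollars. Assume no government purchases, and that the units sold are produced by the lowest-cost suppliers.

Equilibrium: 133 - 7p = 2p - 11, so 144 = 9p and p* = 16, q* = 21.
The floor of 17 is above the equilibrium price 16, so it binds.
At p = 17: qd = 133 - 7·17 = 14 and qs = 2·17 - 11 = 23.
Producer surplus without the control is ½ · (16 - 5.5) · 21 = 110.25.
With the floor, 14 units are sold at 17. The supply price at q = 14 is 12.5, so PS = ½ · [(17 - 5.5) + (17 - 12.5)] · 14 = 112.
Change in producer surplus = 112 - 110.25 = 1.75.

1.75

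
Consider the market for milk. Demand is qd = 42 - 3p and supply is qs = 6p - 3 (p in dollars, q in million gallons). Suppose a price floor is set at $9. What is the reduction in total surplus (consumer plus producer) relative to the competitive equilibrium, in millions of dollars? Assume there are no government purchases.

36

Without the control the market clears where 42 - 3p = 6p - 3, i.e. p* = 5 and q* = 27.
The floor of 9 is above the equilibrium price 5, so it binds.
At p = 9: qd = 42 - 3·9 = 15 and qs = 6·9 - 3 = 51.
Quantity traded falls to 15. At q = 15 the demand price is (42 - 15)/3 = 9 and the supply price is (3 + 15)/6 = 3.
Deadweight loss = ½ · (9 - 3) · (27 - 15) = ½ · 6 · 12 = 36.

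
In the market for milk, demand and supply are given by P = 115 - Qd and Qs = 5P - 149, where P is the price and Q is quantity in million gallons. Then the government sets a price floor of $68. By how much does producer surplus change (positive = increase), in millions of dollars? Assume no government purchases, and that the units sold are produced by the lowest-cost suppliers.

Rearranging demand gives Qd = 115 - P. Equilibrium: 115 - P = 5P - 149, so 264 = 6P and P* = 44, Q* = 71.
The floor of 68 is above the equilibrium price 44, so it binds.
At P = 68: Qd = 115 - 68 = 47 and Qs = 5·68 - 149 = 191.
Producer surplus without the control is ½ · (44 - 29.8) · 71 = 504.1.
With the floor, 47 units are sold at 68. The supply price at Q = 47 is 39.2, so PS = ½ · [(68 - 29.8) + (68 - 39.2)] · 47 = 1574.5.
Change in producer surplus = 1574.5 - 504.1 = 1070.4.

1070.4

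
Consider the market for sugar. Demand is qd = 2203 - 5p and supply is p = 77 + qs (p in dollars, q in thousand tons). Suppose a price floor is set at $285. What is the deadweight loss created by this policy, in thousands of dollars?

Rearranging supply gives qs = p - 77. In a free market, 2203 - 5p = p - 77 gives the equilibrium p* = 380, q* = 303.
Since 285 is below p* = 380, the floor does not bind and the free-market outcome prevails.
Since the control does not bind, no trades are prevented and deadweight loss is zero.

0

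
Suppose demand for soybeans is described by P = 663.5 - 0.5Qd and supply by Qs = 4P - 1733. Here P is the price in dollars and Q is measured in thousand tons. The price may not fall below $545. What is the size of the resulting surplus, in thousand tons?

Rearranging demand gives Qd = 1327 - 2P. Equilibrium: 1327 - 2P = 4P - 1733, so 3060 = 6P and P* = 510, Q* = 307.
Since 545 > 510, the floor is binding.
At P = 545: Qd = 1327 - 2·545 = 237 and Qs = 4·545 - 1733 = 447.
Surplus = Qs - Qd = 447 - 237 = 210.

210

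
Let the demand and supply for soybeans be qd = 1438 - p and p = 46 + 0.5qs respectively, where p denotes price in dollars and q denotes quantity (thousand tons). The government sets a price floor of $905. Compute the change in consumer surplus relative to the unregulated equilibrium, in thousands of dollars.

-288547.5

Rearranging supply gives qs = 2p - 92. In a free market, 1438 - p = 2p - 92 gives the equilibrium p* = 510, q* = 928.
Since 905 > 510, the floor is binding.
At p = 905: qd = 1438 - 905 = 533 and qs = 2·905 - 92 = 1718.
Consumer surplus without the control is ½ · (1438 - 510) · 928 = 430592.
With the floor, consumers buy 533 units at 905, so CS = ½ · (1438 - 905) · 533 = 142044.5.
Change in consumer surplus = 142044.5 - 430592 = -288547.5.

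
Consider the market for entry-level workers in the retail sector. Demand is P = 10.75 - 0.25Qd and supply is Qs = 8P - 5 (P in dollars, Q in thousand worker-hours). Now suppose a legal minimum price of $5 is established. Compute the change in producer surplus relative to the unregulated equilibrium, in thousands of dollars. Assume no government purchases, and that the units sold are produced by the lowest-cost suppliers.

22

Rearranging demand gives Qd = 43 - 4P. Equilibrium: 43 - 4P = 8P - 5, so 48 = 12P and P* = 4, Q* = 27.
Because the floor (5) lies above the market-clearing price, it is binding.
At P = 5: Qd = 43 - 4·5 = 23 and Qs = 8·5 - 5 = 35.
Producer surplus without the control is ½ · (4 - 0.625) · 27 = 45.5625.
With the floor, 23 units are sold at 5. The supply price at Q = 23 is 3.5, so PS = ½ · [(5 - 0.625) + (5 - 3.5)] · 23 = 67.5625.
Change in producer surplus = 67.5625 - 45.5625 = 22.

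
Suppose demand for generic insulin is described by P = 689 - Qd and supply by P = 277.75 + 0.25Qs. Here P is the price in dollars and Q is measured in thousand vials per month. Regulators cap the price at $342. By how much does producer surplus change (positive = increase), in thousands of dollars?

-5274

Rearranging demand gives Qd = 689 - P; rearranging supply gives Qs = 4P - 1111. Equilibrium: 689 - P = 4P - 1111, so 1800 = 5P and P* = 360, Q* = 329.
Because the ceiling (342) lies below the market-clearing price, it is binding.
At P = 342: Qd = 689 - 342 = 347 and Qs = 4·342 - 1111 = 257.
Producer surplus without the control is ½ · (360 - 277.75) · 329 = 13530.125.
With the ceiling, producers sell 257 units at 342, so PS = ½ · (342 - 277.75) · 257 = 8256.125.
Change in producer surplus = 8256.125 - 13530.125 = -5274.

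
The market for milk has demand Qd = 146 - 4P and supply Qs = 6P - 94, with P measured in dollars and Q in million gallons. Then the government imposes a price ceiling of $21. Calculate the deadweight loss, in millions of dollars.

67.5

Setting quantity demanded equal to quantity supplied, 146 - 4P = 6P - 94, gives P* = 24 and Q* = 50.
Since 21 < 24, the ceiling is binding.
At P = 21: Qd = 146 - 4·21 = 62 and Qs = 6·21 - 94 = 32.
Quantity traded falls to 32. At Q = 32 the demand price is (146 - 32)/4 = 28.5 and the supply price is (94 + 32)/6 = 21.
Deadweight loss = ½ · (28.5 - 21) · (50 - 32) = ½ · 7.5 · 18 = 67.5.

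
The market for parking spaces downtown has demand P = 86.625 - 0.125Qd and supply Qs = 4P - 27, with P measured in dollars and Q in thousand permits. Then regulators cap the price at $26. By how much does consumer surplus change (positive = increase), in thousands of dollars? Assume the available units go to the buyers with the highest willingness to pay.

Rearranging demand gives Qd = 693 - 8P. Without the control the market clears where 693 - 8P = 4P - 27, i.e. P* = 60 and Q* = 213.
Because the ceiling (26) lies below the market-clearing price, it is binding.
At P = 26: Qd = 693 - 8·26 = 485 and Qs = 4·26 - 27 = 77.
Consumer surplus without the control is ½ · (86.625 - 60) · 213 = 2835.5625.
With the ceiling, 77 units are sold at 26 (assume they go to the highest-value buyers). The demand price at Q = 77 is 77, so CS = ½ · [(86.625 - 26) + (77 - 26)] · 77 = 4297.5625.
Change in consumer surplus = 4297.5625 - 2835.5625 = 1462.

1462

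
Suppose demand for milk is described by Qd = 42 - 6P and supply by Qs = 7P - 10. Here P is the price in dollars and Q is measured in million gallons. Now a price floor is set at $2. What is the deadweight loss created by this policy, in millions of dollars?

In a free market, 42 - 6P = 7P - 10 gives the equilibrium P* = 4, Q* = 18.
Since 2 is below P* = 4, the floor does not bind and the free-market outcome prevails.
Since the control does not bind, no trades are prevented and deadweight loss is zero.

0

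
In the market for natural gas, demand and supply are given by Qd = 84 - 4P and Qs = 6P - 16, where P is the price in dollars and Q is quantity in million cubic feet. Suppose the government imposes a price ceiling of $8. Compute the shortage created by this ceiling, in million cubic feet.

20

Without the control the market clears where 84 - 4P = 6P - 16, i.e. P* = 10 and Q* = 44.
The ceiling of 8 is below the equilibrium price 10, so it binds.
At P = 8: Qd = 84 - 4·8 = 52 and Qs = 6·8 - 16 = 32.
Shortage = Qd - Qs = 52 - 32 = 20.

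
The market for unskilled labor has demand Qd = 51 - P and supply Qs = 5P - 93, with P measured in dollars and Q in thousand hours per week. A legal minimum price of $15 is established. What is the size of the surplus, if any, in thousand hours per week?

0

Setting quantity demanded equal to quantity supplied, 51 - P = 5P - 93, gives P* = 24 and Q* = 27.
Since 15 is below P* = 24, the floor does not bind and the free-market outcome prevails.
Since the control does not bind, there is no surplus.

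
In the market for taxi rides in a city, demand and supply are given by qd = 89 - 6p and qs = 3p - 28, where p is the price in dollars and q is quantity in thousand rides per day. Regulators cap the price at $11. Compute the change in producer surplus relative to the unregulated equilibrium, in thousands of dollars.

Without the control the market clears where 89 - 6p = 3p - 28, i.e. p* = 13 and q* = 11.
Because the ceiling (11) lies below the market-clearing price, it is binding.
At p = 11: qd = 89 - 6·11 = 23 and qs = 3·11 - 28 = 5.
Producer surplus without the control is ½ · (13 - 28/3) · 11 = 121/6.
With the ceiling, producers sell 5 units at 11, so PS = ½ · (11 - 28/3) · 5 = 25/6.
Change in producer surplus = 25/6 - 121/6 = -16.

-16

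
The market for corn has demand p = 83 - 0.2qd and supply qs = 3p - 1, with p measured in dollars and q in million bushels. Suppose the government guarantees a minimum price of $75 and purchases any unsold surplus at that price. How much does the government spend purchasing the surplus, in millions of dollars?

13800

Rearranging demand gives qd = 415 - 5p. Setting quantity demanded equal to quantity supplied, 415 - 5p = 3p - 1, gives p* = 52 and q* = 155.
The floor of 75 is above the equilibrium price 52, so it binds.
At p = 75: qd = 415 - 5·75 = 40 and qs = 3·75 - 1 = 224.
Surplus = qs - qd = 184.
Government expenditure = surplus × support price = 184 × 75 = 13800.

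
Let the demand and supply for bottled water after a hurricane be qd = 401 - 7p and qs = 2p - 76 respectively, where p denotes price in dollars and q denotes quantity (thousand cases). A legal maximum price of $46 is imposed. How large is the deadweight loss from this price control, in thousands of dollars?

63

In a free market, 401 - 7p = 2p - 76 gives the equilibrium p* = 53, q* = 30.
The ceiling of 46 is below the equilibrium price 53, so it binds.
At p = 46: qd = 401 - 7·46 = 79 and qs = 2·46 - 76 = 16.
Quantity traded falls to 16. At q = 16 the demand price is (401 - 16)/7 = 55 and the supply price is (76 + 16)/2 = 46.
Deadweight loss = ½ · (55 - 46) · (30 - 16) = ½ · 9 · 14 = 63.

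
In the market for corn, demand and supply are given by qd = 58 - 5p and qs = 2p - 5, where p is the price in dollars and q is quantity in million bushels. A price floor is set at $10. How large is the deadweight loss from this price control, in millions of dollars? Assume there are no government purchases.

8.75

Equilibrium: 58 - 5p = 2p - 5, so 63 = 7p and p* = 9, q* = 13.
The floor of 10 is above the equilibrium price 9, so it binds.
At p = 10: qd = 58 - 5·10 = 8 and qs = 2·10 - 5 = 15.
Quantity traded falls to 8. At q = 8 the demand price is (58 - 8)/5 = 10 and the supply price is (5 + 8)/2 = 6.5.
Deadweight loss = ½ · (10 - 6.5) · (13 - 8) = ½ · 3.5 · 5 = 8.75.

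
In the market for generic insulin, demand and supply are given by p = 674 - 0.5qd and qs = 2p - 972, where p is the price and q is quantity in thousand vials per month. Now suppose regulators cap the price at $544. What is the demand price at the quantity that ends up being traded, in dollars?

616

Rearranging demand gives qd = 1348 - 2p. In a free market, 1348 - 2p = 2p - 972 gives the equilibrium p* = 580, q* = 188.
Since 544 < 580, the ceiling is binding.
At p = 544: qd = 1348 - 2·544 = 260 and qs = 2·544 - 972 = 116.
Only 116 units reach the market. On the demand curve, the marginal buyer's willingness to pay at q = 116 is (1348 - 116)/2 = 616.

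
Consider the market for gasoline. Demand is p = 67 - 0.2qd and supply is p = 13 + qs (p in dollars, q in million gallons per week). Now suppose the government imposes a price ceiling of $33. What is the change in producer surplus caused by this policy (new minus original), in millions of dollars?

Rearranging demand gives qd = 335 - 5p; rearranging supply gives qs = p - 13. Setting quantity demanded equal to quantity supplied, 335 - 5p = p - 13, gives p* = 58 and q* = 45.
The ceiling of 33 is below the equilibrium price 58, so it binds.
At p = 33: qd = 335 - 5·33 = 170 and qs = 33 - 13 = 20.
Producer surplus without the control is ½ · (58 - 13) · 45 = 1012.5.
With the ceiling, producers sell 20 units at 33, so PS = ½ · (33 - 13) · 20 = 200.
Change in producer surplus = 200 - 1012.5 = -812.5.

-812.5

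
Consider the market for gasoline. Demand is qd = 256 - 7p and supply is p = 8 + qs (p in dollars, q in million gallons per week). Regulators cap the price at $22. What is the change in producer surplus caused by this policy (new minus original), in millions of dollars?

-214.5

Rearranging supply gives qs = p - 8. In a free market, 256 - 7p = p - 8 gives the equilibrium p* = 33, q* = 25.
The ceiling of 22 is below the equilibrium price 33, so it binds.
At p = 22: qd = 256 - 7·22 = 102 and qs = 22 - 8 = 14.
Producer surplus without the control is ½ · (33 - 8) · 25 = 312.5.
With the ceiling, producers sell 14 units at 22, so PS = ½ · (22 - 8) · 14 = 98.
Change in producer surplus = 98 - 312.5 = -214.5.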